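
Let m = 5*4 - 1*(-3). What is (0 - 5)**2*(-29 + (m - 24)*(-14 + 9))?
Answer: -600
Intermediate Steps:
m = 23 (m = 20 + 3 = 23)
(0 - 5)**2*(-29 + (m - 24)*(-14 + 9)) = (0 - 5)**2*(-29 + (23 - 24)*(-14 + 9)) = (-5)**2*(-29 - 1*(-5)) = 25*(-29 + 5) = 25*(-24) = -600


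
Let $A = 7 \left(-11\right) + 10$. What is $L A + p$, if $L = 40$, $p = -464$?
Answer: $-3144$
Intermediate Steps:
$A = -67$ ($A = -77 + 10 = -67$)
$L A + p = 40 \left(-67\right) - 464 = -2680 - 464 = -3144$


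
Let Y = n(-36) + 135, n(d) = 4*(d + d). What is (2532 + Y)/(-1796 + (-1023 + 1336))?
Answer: -2379/1483 ≈ -1.6042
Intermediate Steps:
n(d) = 8*d (n(d) = 4*(2*d) = 8*d)
Y = -153 (Y = 8*(-36) + 135 = -288 + 135 = -153)
(2532 + Y)/(-1796 + (-1023 + 1336)) = (2532 - 153)/(-1796 + (-1023 + 1336)) = 2379/(-1796 + 313) = 2379/(-1483) = 2379*(-1/1483) = -2379/1483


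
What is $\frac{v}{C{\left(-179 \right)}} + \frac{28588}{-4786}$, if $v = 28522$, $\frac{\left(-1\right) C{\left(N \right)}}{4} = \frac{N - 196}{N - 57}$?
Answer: $- \frac{4032295864}{897375} \approx -4493.4$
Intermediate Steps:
$C{\left(N \right)} = - \frac{4 \left(-196 + N\right)}{-57 + N}$ ($C{\left(N \right)} = - 4 \frac{N - 196}{N - 57} = - 4 \frac{-196 + N}{-57 + N} = - \frac{4 \left(-196 + N\right)}{-57 + N}$)
$\frac{v}{C{\left(-179 \right)}} + \frac{28588}{-4786} = \frac{28522}{4 \frac{1}{-57 - 179} \left(196 - -179\right)} + \frac{28588}{-4786} = \frac{28522}{4 \frac{1}{-236} \left(196 + 179\right)} + 28588 \left(- \frac{1}{4786}\right) = \frac{28522}{4 \left(- \frac{1}{236}\right) 375} - \frac{14294}{2393} = \frac{28522}{- \frac{375}{59}} - \frac{14294}{2393} = 28522 \left(- \frac{59}{375}\right) - \frac{14294}{2393} = - \frac{1682798}{375} - \frac{14294}{2393} = - \frac{4032295864}{897375}$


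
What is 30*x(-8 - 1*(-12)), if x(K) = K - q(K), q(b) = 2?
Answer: 60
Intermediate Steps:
x(K) = -2 + K (x(K) = K - 1*2 = K - 2 = -2 + K)
30*x(-8 - 1*(-12)) = 30*(-2 + (-8 - 1*(-12))) = 30*(-2 + (-8 + 12)) = 30*(-2 + 4) = 30*2 = 60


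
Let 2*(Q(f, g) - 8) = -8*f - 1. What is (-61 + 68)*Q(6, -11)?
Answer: -231/2 ≈ -115.50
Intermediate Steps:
Q(f, g) = 15/2 - 4*f (Q(f, g) = 8 + (-8*f - 1)/2 = 8 + (-1 - 8*f)/2 = 8 + (-½ - 4*f) = 15/2 - 4*f)
(-61 + 68)*Q(6, -11) = (-61 + 68)*(15/2 - 4*6) = 7*(15/2 - 24) = 7*(-33/2) = -231/2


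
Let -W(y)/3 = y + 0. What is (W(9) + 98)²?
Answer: 5041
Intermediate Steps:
W(y) = -3*y (W(y) = -3*(y + 0) = -3*y)
(W(9) + 98)² = (-3*9 + 98)² = (-27 + 98)² = 71² = 5041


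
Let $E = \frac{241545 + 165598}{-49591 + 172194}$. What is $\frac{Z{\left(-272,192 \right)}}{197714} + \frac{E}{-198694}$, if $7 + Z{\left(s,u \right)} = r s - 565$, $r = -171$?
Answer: $\frac{559519987735989}{2408204019009074} \approx 0.23234$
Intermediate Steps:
$E = \frac{407143}{122603} \approx 3.3208$
$Z{\left(s,u \right)} = -572 - 171 s$ ($Z{\left(s,u \right)} = -7 - \left(565 + 171 s\right) = -572 - 171 s$)
$\frac{Z{\left(-272,192 \right)}}{197714} + \frac{E}{-198694} = \frac{-572 - -46512}{197714} + \frac{407143}{122603 \left(-198694\right)} = \left(-572 + 46512\right) \frac{1}{197714} + \frac{407143}{122603} \left(- \frac{1}{198694}\right) = 45940 \cdot \frac{1}{197714} - \frac{407143}{24360480482} = \frac{22970}{98857} - \frac{407143}{24360480482} = \frac{559519987735989}{2408204019009074}$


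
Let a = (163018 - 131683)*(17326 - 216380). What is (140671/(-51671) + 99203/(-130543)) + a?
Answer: -42072765918811415336/6745287353 ≈ -6.2374e+9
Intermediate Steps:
a = -6237357090 (a = 31335*(-199054) = -6237357090)
(140671/(-51671) + 99203/(-130543)) + a = (140671/(-51671) + 99203/(-130543)) - 6237357090 = (140671*(-1/51671) + 99203*(-1/130543)) - 6237357090 = (-140671/51671 - 99203/130543) - 6237357090 = -23489532566/6745287353 - 6237357090 = -42072765918811415336/6745287353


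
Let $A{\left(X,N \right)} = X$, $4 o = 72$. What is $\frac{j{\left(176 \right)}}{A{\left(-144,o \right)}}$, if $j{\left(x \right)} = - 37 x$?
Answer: $\frac{407}{9} \approx 45.222$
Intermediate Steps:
$o = 18$ ($o = \frac{1}{4} \cdot 72 = 18$)
$\frac{j{\left(176 \right)}}{A{\left(-144,o \right)}} = \frac{\left(-37\right) 176}{-144} = \left(-6512\right) \left(- \frac{1}{144}\right) = \frac{407}{9}$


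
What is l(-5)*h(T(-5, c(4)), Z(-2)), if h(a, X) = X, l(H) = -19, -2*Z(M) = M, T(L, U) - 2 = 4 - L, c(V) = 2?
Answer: -19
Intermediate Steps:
T(L, U) = 6 - L (T(L, U) = 2 + (4 - L) = 6 - L)
Z(M) = -M/2
l(-5)*h(T(-5, c(4)), Z(-2)) = -(-19)*(-2)/2 = -19*1 = -19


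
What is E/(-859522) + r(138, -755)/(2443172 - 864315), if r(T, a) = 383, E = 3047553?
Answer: -4811321189995/1357062326354 ≈ -3.5454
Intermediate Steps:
E/(-859522) + r(138, -755)/(2443172 - 864315) = 3047553/(-859522) + 383/(2443172 - 864315) = 3047553*(-1/859522) + 383/1578857 = -3047553/859522 + 383*(1/1578857) = -3047553/859522 + 383/1578857 = -4811321189995/1357062326354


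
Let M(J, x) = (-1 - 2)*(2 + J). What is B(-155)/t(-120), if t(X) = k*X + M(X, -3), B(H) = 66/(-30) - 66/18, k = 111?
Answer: 44/97245 ≈ 0.00045247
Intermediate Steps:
B(H) = -88/15 (B(H) = 66*(-1/30) - 66*1/18 = -11/5 - 11/3 = -88/15)
M(J, x) = -6 - 3*J (M(J, x) = -3*(2 + J) = -6 - 3*J)
t(X) = -6 + 108*X (t(X) = 111*X + (-6 - 3*X) = -6 + 108*X)
B(-155)/t(-120) = -88/(15*(-6 + 108*(-120))) = -88/(15*(-6 - 12960)) = -88/15/(-12966) = -88/15*(-1/12966) = 44/97245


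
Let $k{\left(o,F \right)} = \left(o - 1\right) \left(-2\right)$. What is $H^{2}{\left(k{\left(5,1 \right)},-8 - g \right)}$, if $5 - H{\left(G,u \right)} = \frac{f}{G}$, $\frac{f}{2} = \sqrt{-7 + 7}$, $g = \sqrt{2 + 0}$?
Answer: $25$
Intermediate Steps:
$k{\left(o,F \right)} = 2 - 2 o$ ($k{\left(o,F \right)} = \left(-1 + o\right) \left(-2\right) = 2 - 2 o$)
$g = \sqrt{2} \approx 1.4142$
$f = 0$ ($f = 2 \sqrt{-7 + 7} = 2 \sqrt{0} = 2 \cdot 0 = 0$)
$H{\left(G,u \right)} = 5$ ($H{\left(G,u \right)} = 5 - \frac{0}{G} = 5 - 0 = 5 + 0 = 5$)
$H^{2}{\left(k{\left(5,1 \right)},-8 - g \right)} = 5^{2} = 25$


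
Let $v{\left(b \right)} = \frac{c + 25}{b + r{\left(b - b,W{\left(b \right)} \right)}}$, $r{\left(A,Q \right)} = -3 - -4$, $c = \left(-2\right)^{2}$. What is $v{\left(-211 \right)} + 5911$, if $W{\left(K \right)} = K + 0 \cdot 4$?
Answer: $\frac{1241281}{210} \approx 5910.9$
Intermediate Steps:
$W{\left(K \right)} = K$ ($W{\left(K \right)} = K + 0 = K$)
$c = 4$
$r{\left(A,Q \right)} = 1$ ($r{\left(A,Q \right)} = -3 + 4 = 1$)
$v{\left(b \right)} = \frac{29}{1 + b}$ ($v{\left(b \right)} = \frac{4 + 25}{b + 1} = \frac{29}{1 + b}$)
$v{\left(-211 \right)} + 5911 = \frac{29}{1 - 211} + 5911 = \frac{29}{-210} + 5911 = 29 \left(- \frac{1}{210}\right) + 5911 = - \frac{29}{210} + 5911 = \frac{1241281}{210}$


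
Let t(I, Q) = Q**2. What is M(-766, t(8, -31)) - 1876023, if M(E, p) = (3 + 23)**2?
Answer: -1875347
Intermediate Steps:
M(E, p) = 676 (M(E, p) = 26**2 = 676)
M(-766, t(8, -31)) - 1876023 = 676 - 1876023 = -1875347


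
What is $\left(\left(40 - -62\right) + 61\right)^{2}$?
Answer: $26569$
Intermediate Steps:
$\left(\left(40 - -62\right) + 61\right)^{2} = \left(\left(40 + 62\right) + 61\right)^{2} = \left(102 + 61\right)^{2} = 163^{2} = 26569$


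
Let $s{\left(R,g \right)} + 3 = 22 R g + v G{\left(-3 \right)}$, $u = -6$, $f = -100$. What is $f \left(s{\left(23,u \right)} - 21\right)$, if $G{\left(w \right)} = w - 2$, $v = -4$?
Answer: $304000$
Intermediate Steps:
$G{\left(w \right)} = -2 + w$
$s{\left(R,g \right)} = 17 + 22 R g$ ($s{\left(R,g \right)} = -3 + \left(22 R g - 4 \left(-2 - 3\right)\right) = -3 + \left(22 R g - -20\right) = -3 + \left(22 R g + 20\right) = -3 + \left(20 + 22 R g\right) = 17 + 22 R g$)
$f \left(s{\left(23,u \right)} - 21\right) = - 100 \left(\left(17 + 22 \cdot 23 \left(-6\right)\right) - 21\right) = - 100 \left(\left(17 - 3036\right) - 21\right) = - 100 \left(-3019 - 21\right) = \left(-100\right) \left(-3040\right) = 304000$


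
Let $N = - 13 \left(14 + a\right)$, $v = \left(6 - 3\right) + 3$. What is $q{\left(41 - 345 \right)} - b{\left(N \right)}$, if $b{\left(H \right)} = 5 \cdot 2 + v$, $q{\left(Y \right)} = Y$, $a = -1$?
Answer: $-320$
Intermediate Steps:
$v = 6$ ($v = 3 + 3 = 6$)
$N = -169$ ($N = - 13 \left(14 - 1\right) = \left(-13\right) 13 = -169$)
$b{\left(H \right)} = 16$ ($b{\left(H \right)} = 5 \cdot 2 + 6 = 10 + 6 = 16$)
$q{\left(41 - 345 \right)} - b{\left(N \right)} = \left(41 - 345\right) - 16 = -304 - 16 = -320$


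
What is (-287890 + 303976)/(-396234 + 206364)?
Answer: -2681/31645 ≈ -0.084721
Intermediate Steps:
(-287890 + 303976)/(-396234 + 206364) = 16086/(-189870) = 16086*(-1/189870) = -2681/31645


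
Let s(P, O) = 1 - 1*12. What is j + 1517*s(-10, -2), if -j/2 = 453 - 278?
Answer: -17037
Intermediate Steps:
s(P, O) = -11 (s(P, O) = 1 - 12 = -11)
j = -350 (j = -2*(453 - 278) = -2*175 = -350)
j + 1517*s(-10, -2) = -350 + 1517*(-11) = -350 - 16687 = -17037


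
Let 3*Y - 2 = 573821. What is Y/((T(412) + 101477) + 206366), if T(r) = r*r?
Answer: 573823/1432761 ≈ 0.40050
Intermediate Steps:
Y = 573823/3 (Y = ⅔ + (⅓)*573821 = ⅔ + 573821/3 = 573823/3 ≈ 1.9127e+5)
T(r) = r²
Y/((T(412) + 101477) + 206366) = 573823/(3*((412² + 101477) + 206366)) = 573823/(3*((169744 + 101477) + 206366)) = 573823/(3*(271221 + 206366)) = (573823/3)/477587 = (573823/3)*(1/477587) = 573823/1432761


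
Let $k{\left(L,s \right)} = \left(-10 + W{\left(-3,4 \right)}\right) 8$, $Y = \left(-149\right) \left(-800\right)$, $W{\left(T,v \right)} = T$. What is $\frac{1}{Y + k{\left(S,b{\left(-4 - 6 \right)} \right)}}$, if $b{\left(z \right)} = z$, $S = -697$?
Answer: $\frac{1}{119096} \approx 8.3966 \cdot 10^{-6}$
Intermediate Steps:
$Y = 119200$
$k{\left(L,s \right)} = -104$ ($k{\left(L,s \right)} = \left(-10 - 3\right) 8 = \left(-13\right) 8 = -104$)
$\frac{1}{Y + k{\left(S,b{\left(-4 - 6 \right)} \right)}} = \frac{1}{119200 - 104} = \frac{1}{119096}$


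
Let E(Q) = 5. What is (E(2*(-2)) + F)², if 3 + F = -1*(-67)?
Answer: 4761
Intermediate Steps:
F = 64 (F = -3 - 1*(-67) = -3 + 67 = 64)
(E(2*(-2)) + F)² = (5 + 64)² = 69² = 4761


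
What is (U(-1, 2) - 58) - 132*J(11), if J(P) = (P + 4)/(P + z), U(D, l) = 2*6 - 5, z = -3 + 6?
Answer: -1347/7 ≈ -192.43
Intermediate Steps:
z = 3
U(D, l) = 7 (U(D, l) = 12 - 5 = 7)
J(P) = (4 + P)/(3 + P) (J(P) = (P + 4)/(P + 3) = (4 + P)/(3 + P))
(U(-1, 2) - 58) - 132*J(11) = (7 - 58) - 132*(4 + 11)/(3 + 11) = -51 - 132*15/14 = -51 - 990/7 = -1347/7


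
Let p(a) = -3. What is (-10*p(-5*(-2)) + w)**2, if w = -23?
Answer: 49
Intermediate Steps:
(-10*p(-5*(-2)) + w)**2 = (-10*(-3) - 23)**2 = (30 - 23)**2 = 7**2 = 49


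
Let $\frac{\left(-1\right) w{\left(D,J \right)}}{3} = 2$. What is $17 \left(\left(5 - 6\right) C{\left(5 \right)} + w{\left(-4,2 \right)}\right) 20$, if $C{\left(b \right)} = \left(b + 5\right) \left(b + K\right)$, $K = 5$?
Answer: $-36040$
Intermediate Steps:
$w{\left(D,J \right)} = -6$ ($w{\left(D,J \right)} = \left(-3\right) 2 = -6$)
$C{\left(b \right)} = \left(5 + b\right)^{2}$ ($C{\left(b \right)} = \left(b + 5\right) \left(b + 5\right) = \left(5 + b\right) \left(5 + b\right) = \left(5 + b\right)^{2}$)
$17 \left(\left(5 - 6\right) C{\left(5 \right)} + w{\left(-4,2 \right)}\right) 20 = 17 \left(\left(5 - 6\right) \left(25 + 5^{2} + 10 \cdot 5\right) - 6\right) 20 = 17 \left(\left(5 - 6\right) \left(25 + 25 + 50\right) - 6\right) 20 = 17 \left(\left(-1\right) 100 - 6\right) 20 = 17 \left(-100 - 6\right) 20 = 17 \left(-106\right) 20 = \left(-1802\right) 20 = -36040$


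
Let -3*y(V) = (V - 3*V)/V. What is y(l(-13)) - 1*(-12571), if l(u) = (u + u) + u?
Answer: 37715/3 ≈ 12572.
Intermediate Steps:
l(u) = 3*u (l(u) = 2*u + u = 3*u)
y(V) = ⅔ (y(V) = -(V - 3*V)/(3*V) = -(-2*V)/(3*V) = -⅓*(-2) = ⅔)
y(l(-13)) - 1*(-12571) = ⅔ - 1*(-12571) = ⅔ + 12571 = 37715/3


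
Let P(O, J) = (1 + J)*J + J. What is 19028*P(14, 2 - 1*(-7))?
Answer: 1883772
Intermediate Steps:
P(O, J) = J + J*(1 + J) (P(O, J) = J*(1 + J) + J = J + J*(1 + J))
19028*P(14, 2 - 1*(-7)) = 19028*((2 - 1*(-7))*(2 + (2 - 1*(-7)))) = 19028*((2 + 7)*(2 + (2 + 7))) = 19028*(9*(2 + 9)) = 19028*(9*11) = 19028*99 = 1883772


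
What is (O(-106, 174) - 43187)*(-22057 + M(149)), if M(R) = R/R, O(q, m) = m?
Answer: 948694728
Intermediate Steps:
M(R) = 1
(O(-106, 174) - 43187)*(-22057 + M(149)) = (174 - 43187)*(-22057 + 1) = -43013*(-22056) = 948694728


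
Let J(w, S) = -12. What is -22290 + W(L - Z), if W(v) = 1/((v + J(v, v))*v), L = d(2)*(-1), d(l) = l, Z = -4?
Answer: -445801/20 ≈ -22290.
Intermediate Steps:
L = -2 (L = 2*(-1) = -2)
W(v) = 1/(v*(-12 + v)) (W(v) = 1/((v - 12)*v) = 1/((-12 + v)*v) = 1/(v*(-12 + v)))
-22290 + W(L - Z) = -22290 + 1/((-2 - 1*(-4))*(-12 + (-2 - 1*(-4)))) = -22290 + 1/((-2 + 4)*(-12 + (-2 + 4))) = -22290 + 1/(2*(-12 + 2)) = -22290 + (1/2)/(-10) = -22290 + (1/2)*(-1/10) = -22290 - 1/20 = -445801/20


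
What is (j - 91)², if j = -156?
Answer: 61009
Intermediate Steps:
(j - 91)² = (-156 - 91)² = (-247)² = 61009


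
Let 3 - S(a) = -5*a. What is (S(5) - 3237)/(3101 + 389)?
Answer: -3209/3490 ≈ -0.91948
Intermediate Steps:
S(a) = 3 + 5*a (S(a) = 3 - (-5)*a = 3 + 5*a)
(S(5) - 3237)/(3101 + 389) = ((3 + 5*5) - 3237)/(3101 + 389) = ((3 + 25) - 3237)/3490 = (28 - 3237)*(1/3490) = -3209*1/3490 = -3209/3490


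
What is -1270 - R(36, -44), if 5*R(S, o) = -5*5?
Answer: -1265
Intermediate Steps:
R(S, o) = -5 (R(S, o) = (-5*5)/5 = (⅕)*(-25) = -5)
-1270 - R(36, -44) = -1270 - 1*(-5) = -1270 + 5 = -1265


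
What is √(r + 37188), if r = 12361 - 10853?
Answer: 2*√9674 ≈ 196.71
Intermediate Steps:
r = 1508
√(r + 37188) = √(1508 + 37188) = √38696 = 2*√9674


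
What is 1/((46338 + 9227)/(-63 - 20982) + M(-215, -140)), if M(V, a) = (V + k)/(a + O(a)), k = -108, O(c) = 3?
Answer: -576633/162974 ≈ -3.5382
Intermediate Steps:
M(V, a) = (-108 + V)/(3 + a) (M(V, a) = (V - 108)/(a + 3) = (-108 + V)/(3 + a))
1/((46338 + 9227)/(-63 - 20982) + M(-215, -140)) = 1/((46338 + 9227)/(-63 - 20982) + (-108 - 215)/(3 - 140)) = 1/(55565/(-21045) - 323/(-137)) = 1/(55565*(-1/21045) - 1/137*(-323)) = 1/(-11113/4209 + 323/137) = 1/(-162974/576633) = -576633/162974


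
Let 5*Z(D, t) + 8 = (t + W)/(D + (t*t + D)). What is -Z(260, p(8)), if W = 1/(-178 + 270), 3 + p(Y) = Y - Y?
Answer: 389619/243340 ≈ 1.6011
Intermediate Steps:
p(Y) = -3 (p(Y) = -3 + (Y - Y) = -3 + 0 = -3)
W = 1/92 ≈ 0.010870
Z(D, t) = -8/5 + (1/92 + t)/(5*(t² + 2*D)) (Z(D, t) = -8/5 + ((t + 1/92)/(D + (t*t + D)))/5 = -8/5 + ((1/92 + t)/(D + (t² + D)))/5 = -8/5 + ((1/92 + t)/(D + (D + t²)))/5 = -8/5 + ((1/92 + t)/(t² + 2*D))/5 = -8/5 + (1/92 + t)/(5*(t² + 2*D)))
-Z(260, p(8)) = -(1 - 1472*260 - 736*(-3)² + 92*(-3))/(460*((-3)² + 2*260)) = -(1 - 382720 - 736*9 - 276)/(460*(9 + 520)) = -(1 - 382720 - 6624 - 276)/(460*529) = -(-389619)/(460*529) = -1*(-389619/243340) = 389619/243340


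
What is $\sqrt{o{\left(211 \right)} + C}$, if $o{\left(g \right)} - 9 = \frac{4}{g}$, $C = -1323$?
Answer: $\frac{5 i \sqrt{2339990}}{211} \approx 36.249 i$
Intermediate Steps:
$o{\left(g \right)} = 9 + \frac{4}{g}$
$\sqrt{o{\left(211 \right)} + C} = \sqrt{\left(9 + \frac{4}{211}\right) - 1323} = \sqrt{\frac{1903}{211} - 1323} = \sqrt{- \frac{277250}{211}} = \frac{5 i \sqrt{2339990}}{211}$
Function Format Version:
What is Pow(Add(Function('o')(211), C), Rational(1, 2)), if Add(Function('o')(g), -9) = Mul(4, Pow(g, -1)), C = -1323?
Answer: Mul(Rational(5, 211), I, Pow(2339990, Rational(1, 2))) ≈ Mul(36.249, I)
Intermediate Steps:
Function('o')(g) = Add(9, Mul(4, Pow(g, -1)))
Pow(Add(Function('o')(211), C), Rational(1, 2)) = Pow(Add(Add(9, Mul(4, Pow(211, -1))), -1323), Rational(1, 2)) = Pow(Add(Add(9, Mul(4, Rational(1, 211))), -1323), Rational(1, 2)) = Pow(Add(Add(9, Rational(4, 211)), -1323), Rational(1, 2)) = Pow(Add(Rational(1903, 211), -1323), Rational(1, 2)) = Pow(Rational(-277250, 211), Rational(1, 2)) = Mul(Rational(5, 211), I, Pow(2339990, Rational(1, 2)))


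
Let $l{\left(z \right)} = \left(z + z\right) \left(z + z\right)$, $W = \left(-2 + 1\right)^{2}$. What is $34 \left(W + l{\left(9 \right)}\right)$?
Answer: $11050$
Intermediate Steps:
$W = 1$ ($W = \left(-1\right)^{2} = 1$)
$l{\left(z \right)} = 4 z^{2}$ ($l{\left(z \right)} = 2 z 2 z = 4 z^{2}$)
$34 \left(W + l{\left(9 \right)}\right) = 34 \left(1 + 4 \cdot 9^{2}\right) = 34 \left(1 + 4 \cdot 81\right) = 34 \left(1 + 324\right) = 34 \cdot 325 = 11050$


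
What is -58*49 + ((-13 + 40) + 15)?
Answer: -2800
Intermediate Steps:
-58*49 + ((-13 + 40) + 15) = -2842 + (27 + 15) = -2842 + 42 = -2800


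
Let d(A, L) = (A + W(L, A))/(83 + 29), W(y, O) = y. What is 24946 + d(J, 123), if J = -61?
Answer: 1397007/56 ≈ 24947.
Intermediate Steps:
d(A, L) = A/112 + L/112 (d(A, L) = (A + L)/(83 + 29) = (A + L)/112 = (A + L)*(1/112) = A/112 + L/112)
24946 + d(J, 123) = 24946 + ((1/112)*(-61) + (1/112)*123) = 24946 + (-61/112 + 123/112) = 24946 + 31/56 = 1397007/56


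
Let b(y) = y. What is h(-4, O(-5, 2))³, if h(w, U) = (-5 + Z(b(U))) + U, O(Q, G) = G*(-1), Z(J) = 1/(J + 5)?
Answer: -8000/27 ≈ -296.30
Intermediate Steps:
Z(J) = 1/(5 + J)
O(Q, G) = -G
h(w, U) = -5 + U + 1/(5 + U) (h(w, U) = (-5 + 1/(5 + U)) + U = -5 + U + 1/(5 + U))
h(-4, O(-5, 2))³ = ((-24 + (-1*2)²)/(5 - 1*2))³ = ((-24 + (-2)²)/(5 - 2))³ = ((-24 + 4)/3)³ = ((⅓)*(-20))³ = (-20/3)³ = -8000/27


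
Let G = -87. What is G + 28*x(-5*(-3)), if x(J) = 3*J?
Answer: 1173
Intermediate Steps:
G + 28*x(-5*(-3)) = -87 + 28*(3*(-5*(-3))) = -87 + 28*(3*15) = -87 + 28*45 = -87 + 1260 = 1173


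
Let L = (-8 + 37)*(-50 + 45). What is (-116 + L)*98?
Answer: -25578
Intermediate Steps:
L = -145 (L = 29*(-5) = -145)
(-116 + L)*98 = (-116 - 145)*98 = -261*98 = -25578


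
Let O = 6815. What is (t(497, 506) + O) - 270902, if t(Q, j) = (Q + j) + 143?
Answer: -262941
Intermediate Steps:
t(Q, j) = 143 + Q + j
(t(497, 506) + O) - 270902 = ((143 + 497 + 506) + 6815) - 270902 = (1146 + 6815) - 270902 = 7961 - 270902 = -262941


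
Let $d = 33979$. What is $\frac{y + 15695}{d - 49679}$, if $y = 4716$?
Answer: $- \frac{20411}{15700} \approx -1.3001$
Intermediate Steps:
$\frac{y + 15695}{d - 49679} = \frac{4716 + 15695}{33979 - 49679} = \frac{20411}{-15700} = 20411 \left(- \frac{1}{15700}\right) = - \frac{20411}{15700}$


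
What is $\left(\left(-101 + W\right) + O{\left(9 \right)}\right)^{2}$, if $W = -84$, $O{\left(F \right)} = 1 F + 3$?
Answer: $29929$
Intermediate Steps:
$O{\left(F \right)} = 3 + F$ ($O{\left(F \right)} = F + 3 = 3 + F$)
$\left(\left(-101 + W\right) + O{\left(9 \right)}\right)^{2} = \left(\left(-101 - 84\right) + \left(3 + 9\right)\right)^{2} = \left(-185 + 12\right)^{2} = \left(-173\right)^{2} = 29929$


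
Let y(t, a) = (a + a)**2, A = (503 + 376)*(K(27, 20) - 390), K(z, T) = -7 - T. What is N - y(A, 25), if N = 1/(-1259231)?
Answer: -3148077501/1259231 ≈ -2500.0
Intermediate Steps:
A = -366543 (A = (503 + 376)*((-7 - 1*20) - 390) = 879*((-7 - 20) - 390) = 879*(-27 - 390) = 879*(-417) = -366543)
N = -1/1259231 ≈ -7.9414e-7
y(t, a) = 4*a**2 (y(t, a) = (2*a)**2 = 4*a**2)
N - y(A, 25) = -1/1259231 - 4*25**2 = -1/1259231 - 4*625 = -1/1259231 - 1*2500 = -1/1259231 - 2500 = -3148077501/1259231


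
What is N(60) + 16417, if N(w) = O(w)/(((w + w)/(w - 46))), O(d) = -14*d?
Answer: 16319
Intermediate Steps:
N(w) = 322 - 7*w (N(w) = (-14*w)/(((w + w)/(w - 46))) = (-14*w)/(((2*w)/(-46 + w))) = (-14*w)/((2*w/(-46 + w))) = (-14*w)*((-46 + w)/(2*w)) = 322 - 7*w)
N(60) + 16417 = (322 - 7*60) + 16417 = (322 - 420) + 16417 = -98 + 16417 = 16319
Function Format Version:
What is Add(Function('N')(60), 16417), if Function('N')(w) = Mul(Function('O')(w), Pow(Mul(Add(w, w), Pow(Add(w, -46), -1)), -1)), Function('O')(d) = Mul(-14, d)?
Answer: 16319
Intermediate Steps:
Function('N')(w) = Add(322, Mul(-7, w)) (Function('N')(w) = Mul(Mul(-14, w), Pow(Mul(Add(w, w), Pow(Add(w, -46), -1)), -1)) = Mul(Mul(-14, w), Pow(Mul(Mul(2, w), Pow(Add(-46, w), -1)), -1)) = Mul(Mul(-14, w), Pow(Mul(2, w, Pow(Add(-46, w), -1)), -1)) = Mul(Mul(-14, w), Mul(Rational(1, 2), Pow(w, -1), Add(-46, w))) = Add(322, Mul(-7, w)))
Add(Function('N')(60), 16417) = Add(Add(322, Mul(-7, 60)), 16417) = Add(Add(322, -420), 16417) = Add(-98, 16417) = 16319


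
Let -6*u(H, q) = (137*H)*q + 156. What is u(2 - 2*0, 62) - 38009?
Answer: -122599/3 ≈ -40866.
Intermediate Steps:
u(H, q) = -26 - 137*H*q/6 (u(H, q) = -((137*H)*q + 156)/6 = -(137*H*q + 156)/6 = -(156 + 137*H*q)/6 = -26 - 137*H*q/6)
u(2 - 2*0, 62) - 38009 = (-26 - 137/6*(2 - 2*0)*62) - 38009 = (-26 - 137/6*(2 + 0)*62) - 38009 = (-26 - 137/6*2*62) - 38009 = (-26 - 8494/3) - 38009 = -8572/3 - 38009 = -122599/3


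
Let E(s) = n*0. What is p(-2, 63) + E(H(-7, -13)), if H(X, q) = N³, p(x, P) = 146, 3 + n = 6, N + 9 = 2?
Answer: 146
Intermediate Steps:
N = -7 (N = -9 + 2 = -7)
n = 3 (n = -3 + 6 = 3)
H(X, q) = -343 (H(X, q) = (-7)³ = -343)
E(s) = 0 (E(s) = 3*0 = 0)
p(-2, 63) + E(H(-7, -13)) = 146 + 0 = 146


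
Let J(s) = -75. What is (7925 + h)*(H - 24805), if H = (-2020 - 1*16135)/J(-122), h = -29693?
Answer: 2673429664/5 ≈ 5.3469e+8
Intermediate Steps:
H = 3631/15 (H = (-2020 - 1*16135)/(-75) = (-2020 - 16135)*(-1/75) = -18155*(-1/75) = 3631/15 ≈ 242.07)
(7925 + h)*(H - 24805) = (7925 - 29693)*(3631/15 - 24805) = -21768*(-368444/15) = 2673429664/5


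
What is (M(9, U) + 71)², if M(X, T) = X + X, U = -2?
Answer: 7921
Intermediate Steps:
M(X, T) = 2*X
(M(9, U) + 71)² = (2*9 + 71)² = (18 + 71)² = 89² = 7921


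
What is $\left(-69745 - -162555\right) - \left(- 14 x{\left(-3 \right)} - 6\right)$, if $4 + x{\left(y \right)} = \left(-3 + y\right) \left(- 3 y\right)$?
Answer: $92004$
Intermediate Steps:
$x{\left(y \right)} = -4 - 3 y \left(-3 + y\right)$ ($x{\left(y \right)} = -4 + \left(-3 + y\right) \left(- 3 y\right) = -4 - 3 y \left(-3 + y\right)$)
$\left(-69745 - -162555\right) - \left(- 14 x{\left(-3 \right)} - 6\right) = \left(-69745 - -162555\right) - \left(- 14 \left(-4 - 3 \left(-3\right)^{2} + 9 \left(-3\right)\right) - 6\right) = \left(-69745 + 162555\right) - \left(- 14 \left(-4 - 27 - 27\right) - 6\right) = 92810 - \left(- 14 \left(-4 - 27 - 27\right) - 6\right) = 92810 - \left(\left(-14\right) \left(-58\right) - 6\right) = 92810 - \left(812 - 6\right) = 92810 - 806 = 92004$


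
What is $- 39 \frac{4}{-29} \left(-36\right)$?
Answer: $- \frac{5616}{29} \approx -193.66$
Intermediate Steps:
$- 39 \frac{4}{-29} \left(-36\right) = - 39 \cdot 4 \left(- \frac{1}{29}\right) \left(-36\right) = \left(-39\right) \left(- \frac{4}{29}\right) \left(-36\right) = \frac{156}{29} \left(-36\right) = - \frac{5616}{29}$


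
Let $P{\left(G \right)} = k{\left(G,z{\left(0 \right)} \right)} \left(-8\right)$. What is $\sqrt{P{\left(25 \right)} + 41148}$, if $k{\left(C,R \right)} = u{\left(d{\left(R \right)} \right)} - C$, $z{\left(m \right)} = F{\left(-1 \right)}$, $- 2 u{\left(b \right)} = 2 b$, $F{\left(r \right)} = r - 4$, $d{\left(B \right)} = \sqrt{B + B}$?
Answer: $2 \sqrt{10337 + 2 i \sqrt{10}} \approx 203.34 + 0.062206 i$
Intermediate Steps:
$d{\left(B \right)} = \sqrt{2} \sqrt{B}$ ($d{\left(B \right)} = \sqrt{2 B} = \sqrt{2} \sqrt{B}$)
$F{\left(r \right)} = -4 + r$ ($F{\left(r \right)} = r - 4 = -4 + r$)
$u{\left(b \right)} = - b$ ($u{\left(b \right)} = - \frac{2 b}{2} = - b$)
$z{\left(m \right)} = -5$ ($z{\left(m \right)} = -4 - 1 = -5$)
$k{\left(C,R \right)} = - C - \sqrt{2} \sqrt{R}$ ($k{\left(C,R \right)} = - \sqrt{2} \sqrt{R} - C = - C - \sqrt{2} \sqrt{R}$)
$P{\left(G \right)} = 8 G + 8 i \sqrt{10}$ ($P{\left(G \right)} = \left(- G - \sqrt{2} \sqrt{-5}\right) \left(-8\right) = \left(- G - \sqrt{2} i \sqrt{5}\right) \left(-8\right) = \left(- G - i \sqrt{10}\right) \left(-8\right) = 8 G + 8 i \sqrt{10}$)
$\sqrt{P{\left(25 \right)} + 41148} = \sqrt{\left(8 \cdot 25 + 8 i \sqrt{10}\right) + 41148} = \sqrt{\left(200 + 8 i \sqrt{10}\right) + 41148} = \sqrt{41348 + 8 i \sqrt{10}}$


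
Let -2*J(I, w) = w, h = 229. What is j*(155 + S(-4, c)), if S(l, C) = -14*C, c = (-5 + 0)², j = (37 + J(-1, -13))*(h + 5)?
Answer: -1984905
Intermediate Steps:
J(I, w) = -w/2
j = 10179 (j = (37 - ½*(-13))*(229 + 5) = (37 + 13/2)*234 = (87/2)*234 = 10179)
c = 25 (c = (-5)² = 25)
j*(155 + S(-4, c)) = 10179*(155 - 14*25) = 10179*(155 - 350) = 10179*(-195) = -1984905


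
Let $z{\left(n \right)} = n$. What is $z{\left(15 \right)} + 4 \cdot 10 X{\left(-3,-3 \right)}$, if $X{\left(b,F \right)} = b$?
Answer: $-105$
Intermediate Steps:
$z{\left(15 \right)} + 4 \cdot 10 X{\left(-3,-3 \right)} = 15 + 4 \cdot 10 \left(-3\right) = 15 + 40 \left(-3\right) = 15 - 120 = -105$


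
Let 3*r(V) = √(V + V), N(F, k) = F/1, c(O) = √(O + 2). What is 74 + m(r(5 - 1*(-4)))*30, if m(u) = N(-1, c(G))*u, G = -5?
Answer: 74 - 30*√2 ≈ 31.574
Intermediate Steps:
c(O) = √(2 + O)
N(F, k) = F (N(F, k) = F*1 = F)
r(V) = √2*√V/3 (r(V) = √(V + V)/3 = √(2*V)/3 = (√2*√V)/3 = √2*√V/3)
m(u) = -u
74 + m(r(5 - 1*(-4)))*30 = 74 - √2*√(5 - 1*(-4))/3*30 = 74 - √2*√(5 + 4)/3*30 = 74 - √2*√9/3*30 = 74 - √2*3/3*30 = 74 - √2*30 = 74 - 30*√2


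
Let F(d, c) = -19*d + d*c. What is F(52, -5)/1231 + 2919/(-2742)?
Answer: -2338435/1125134 ≈ -2.0784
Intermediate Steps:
F(d, c) = -19*d + c*d
F(52, -5)/1231 + 2919/(-2742) = (52*(-19 - 5))/1231 + 2919/(-2742) = (52*(-24))*(1/1231) + 2919*(-1/2742) = -1248*1/1231 - 973/914 = -1248/1231 - 973/914 = -2338435/1125134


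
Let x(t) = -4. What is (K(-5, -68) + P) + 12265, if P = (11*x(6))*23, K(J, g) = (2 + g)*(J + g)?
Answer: 16071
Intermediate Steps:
P = -1012 (P = (11*(-4))*23 = -44*23 = -1012)
(K(-5, -68) + P) + 12265 = (((-68)² + 2*(-5) + 2*(-68) - 5*(-68)) - 1012) + 12265 = ((4624 - 10 - 136 + 340) - 1012) + 12265 = (4818 - 1012) + 12265 = 3806 + 12265 = 16071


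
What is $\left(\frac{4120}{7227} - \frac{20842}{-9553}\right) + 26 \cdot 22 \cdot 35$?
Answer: $\frac{1382361394114}{69039531} \approx 20023.0$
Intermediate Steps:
$\left(\frac{4120}{7227} - \frac{20842}{-9553}\right) + 26 \cdot 22 \cdot 35 = \left(4120 \cdot \frac{1}{7227} - - \frac{20842}{9553}\right) + 572 \cdot 35 = \left(\frac{4120}{7227} + \frac{20842}{9553}\right) + 20020 = \frac{189983494}{69039531} + 20020 = \frac{1382361394114}{69039531}$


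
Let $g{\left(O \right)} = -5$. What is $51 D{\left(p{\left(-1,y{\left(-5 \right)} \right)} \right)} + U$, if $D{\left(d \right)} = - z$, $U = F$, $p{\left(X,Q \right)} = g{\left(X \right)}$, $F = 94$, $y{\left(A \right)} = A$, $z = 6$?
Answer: $-212$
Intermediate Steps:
$p{\left(X,Q \right)} = -5$
$U = 94$
$D{\left(d \right)} = -6$ ($D{\left(d \right)} = \left(-1\right) 6 = -6$)
$51 D{\left(p{\left(-1,y{\left(-5 \right)} \right)} \right)} + U = 51 \left(-6\right) + 94 = -306 + 94 = -212$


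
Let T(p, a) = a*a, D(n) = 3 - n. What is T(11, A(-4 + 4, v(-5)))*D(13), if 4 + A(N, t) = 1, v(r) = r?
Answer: -90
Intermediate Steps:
A(N, t) = -3 (A(N, t) = -4 + 1 = -3)
T(p, a) = a**2
T(11, A(-4 + 4, v(-5)))*D(13) = (-3)**2*(3 - 1*13) = 9*(3 - 13) = 9*(-10) = -90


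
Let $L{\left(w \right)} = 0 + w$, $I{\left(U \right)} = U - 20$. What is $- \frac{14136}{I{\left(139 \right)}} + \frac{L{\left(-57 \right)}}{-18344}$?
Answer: $- \frac{259304001}{2182936} \approx -118.79$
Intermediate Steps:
$I{\left(U \right)} = -20 + U$
$L{\left(w \right)} = w$
$- \frac{14136}{I{\left(139 \right)}} + \frac{L{\left(-57 \right)}}{-18344} = - \frac{14136}{-20 + 139} - \frac{57}{-18344} = - \frac{14136}{119} - - \frac{57}{18344} = \left(-14136\right) \frac{1}{119} + \frac{57}{18344} = - \frac{14136}{119} + \frac{57}{18344} = - \frac{259304001}{2182936}$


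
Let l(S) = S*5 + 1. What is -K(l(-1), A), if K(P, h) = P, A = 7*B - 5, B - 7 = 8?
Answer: 4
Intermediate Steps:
B = 15 (B = 7 + 8 = 15)
l(S) = 1 + 5*S (l(S) = 5*S + 1 = 1 + 5*S)
A = 100 (A = 7*15 - 5 = 105 - 5 = 100)
-K(l(-1), A) = -(1 + 5*(-1)) = -(1 - 5) = -1*(-4) = 4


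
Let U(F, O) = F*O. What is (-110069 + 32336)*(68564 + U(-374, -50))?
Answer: -6783292512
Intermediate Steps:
(-110069 + 32336)*(68564 + U(-374, -50)) = (-110069 + 32336)*(68564 - 374*(-50)) = -77733*(68564 + 18700) = -77733*87264 = -6783292512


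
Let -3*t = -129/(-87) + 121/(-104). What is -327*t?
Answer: 104967/3016 ≈ 34.803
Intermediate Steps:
t = -321/3016 (t = -(-129/(-87) + 121/(-104))/3 = -(-129*(-1/87) + 121*(-1/104))/3 = -(43/29 - 121/104)/3 = -1/3*963/3016 = -321/3016 ≈ -0.10643)
-327*t = -327*(-321/3016) = 104967/3016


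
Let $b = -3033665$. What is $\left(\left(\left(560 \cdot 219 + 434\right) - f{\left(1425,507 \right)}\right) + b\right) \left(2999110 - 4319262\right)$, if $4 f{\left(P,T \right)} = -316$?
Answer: $3842318237824$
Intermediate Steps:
$f{\left(P,T \right)} = -79$ ($f{\left(P,T \right)} = \frac{1}{4} \left(-316\right) = -79$)
$\left(\left(\left(560 \cdot 219 + 434\right) - f{\left(1425,507 \right)}\right) + b\right) \left(2999110 - 4319262\right) = \left(\left(\left(560 \cdot 219 + 434\right) - -79\right) - 3033665\right) \left(2999110 - 4319262\right) = \left(\left(\left(122640 + 434\right) + 79\right) - 3033665\right) \left(-1320152\right) = \left(\left(123074 + 79\right) - 3033665\right) \left(-1320152\right) = \left(123153 - 3033665\right) \left(-1320152\right) = \left(-2910512\right) \left(-1320152\right) = 3842318237824$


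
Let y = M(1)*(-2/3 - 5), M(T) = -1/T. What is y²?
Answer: 289/9 ≈ 32.111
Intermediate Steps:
y = 17/3 (y = (-1/1)*(-2/3 - 5) = (-1*1)*(-2*⅓ - 5) = -(-⅔ - 5) = -1*(-17/3) = 17/3 ≈ 5.6667)
y² = (17/3)² = 289/9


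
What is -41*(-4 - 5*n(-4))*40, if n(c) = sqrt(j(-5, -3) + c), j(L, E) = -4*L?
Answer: 39360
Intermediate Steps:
n(c) = sqrt(20 + c) (n(c) = sqrt(-4*(-5) + c) = sqrt(20 + c))
-41*(-4 - 5*n(-4))*40 = -41*(-4 - 5*sqrt(20 - 4))*40 = -41*(-4 - 5*sqrt(16))*40 = -41*(-4 - 5*4)*40 = -41*(-4 - 20)*40 = -41*(-24)*40 = 984*40 = 39360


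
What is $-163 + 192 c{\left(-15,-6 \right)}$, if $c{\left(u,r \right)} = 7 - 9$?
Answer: $-547$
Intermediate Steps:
$c{\left(u,r \right)} = -2$
$-163 + 192 c{\left(-15,-6 \right)} = -163 + 192 \left(-2\right) = -163 - 384 = -547$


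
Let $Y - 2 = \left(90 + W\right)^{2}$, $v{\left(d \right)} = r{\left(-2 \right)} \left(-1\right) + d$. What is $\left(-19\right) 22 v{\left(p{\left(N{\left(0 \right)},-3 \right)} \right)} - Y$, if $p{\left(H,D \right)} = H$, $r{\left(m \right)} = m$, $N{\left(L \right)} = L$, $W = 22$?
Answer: $-13382$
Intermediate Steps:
$v{\left(d \right)} = 2 + d$ ($v{\left(d \right)} = \left(-2\right) \left(-1\right) + d = 2 + d$)
$Y = 12546$ ($Y = 2 + \left(90 + 22\right)^{2} = 2 + 112^{2} = 2 + 12544 = 12546$)
$\left(-19\right) 22 v{\left(p{\left(N{\left(0 \right)},-3 \right)} \right)} - Y = \left(-19\right) 22 \left(2 + 0\right) - 12546 = \left(-418\right) 2 - 12546 = -836 - 12546 = -13382$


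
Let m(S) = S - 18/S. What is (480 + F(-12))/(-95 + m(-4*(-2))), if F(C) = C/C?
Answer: -1924/357 ≈ -5.3894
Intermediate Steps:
F(C) = 1
(480 + F(-12))/(-95 + m(-4*(-2))) = (480 + 1)/(-95 + (-4*(-2) - 18/((-4*(-2))))) = 481/(-95 + (8 - 18/8)) = 481/(-95 + (8 - 18*⅛)) = 481/(-95 + (8 - 9/4)) = 481/(-95 + 23/4) = 481/(-357/4) = 481*(-4/357) = -1924/357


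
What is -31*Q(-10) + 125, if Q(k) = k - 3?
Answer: 528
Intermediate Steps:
Q(k) = -3 + k
-31*Q(-10) + 125 = -31*(-3 - 10) + 125 = -31*(-13) + 125 = 403 + 125 = 528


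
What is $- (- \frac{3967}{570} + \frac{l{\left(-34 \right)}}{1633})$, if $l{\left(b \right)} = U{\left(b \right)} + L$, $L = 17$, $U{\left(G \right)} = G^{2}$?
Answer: $\frac{252587}{40470} \approx 6.2413$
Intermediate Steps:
$l{\left(b \right)} = 17 + b^{2}$ ($l{\left(b \right)} = b^{2} + 17 = 17 + b^{2}$)
$- (- \frac{3967}{570} + \frac{l{\left(-34 \right)}}{1633}) = - (- \frac{3967}{570} + \frac{17 + \left(-34\right)^{2}}{1633}) = - (\left(-3967\right) \frac{1}{570} + \left(17 + 1156\right) \frac{1}{1633}) = - (- \frac{3967}{570} + 1173 \cdot \frac{1}{1633}) = - (- \frac{3967}{570} + \frac{51}{71}) = \left(-1\right) \left(- \frac{252587}{40470}\right) = \frac{252587}{40470}$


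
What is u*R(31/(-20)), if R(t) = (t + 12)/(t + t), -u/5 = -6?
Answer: -3135/31 ≈ -101.13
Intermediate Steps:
u = 30 (u = -5*(-6) = 30)
R(t) = (12 + t)/(2*t) (R(t) = (12 + t)/((2*t)) = (12 + t)*(1/(2*t)) = (12 + t)/(2*t))
u*R(31/(-20)) = 30*((12 + 31/(-20))/(2*((31/(-20))))) = 30*((12 + 31*(-1/20))/(2*((31*(-1/20))))) = 30*((12 - 31/20)/(2*(-31/20))) = 30*((½)*(-20/31)*(209/20)) = 30*(-209/62) = -3135/31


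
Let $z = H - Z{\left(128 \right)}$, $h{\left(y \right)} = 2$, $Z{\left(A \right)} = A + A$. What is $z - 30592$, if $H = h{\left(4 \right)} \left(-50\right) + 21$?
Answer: $-30927$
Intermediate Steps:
$Z{\left(A \right)} = 2 A$
$H = -79$ ($H = 2 \left(-50\right) + 21 = -100 + 21 = -79$)
$z = -335$ ($z = -79 - 2 \cdot 128 = -79 - 256 = -335$)
$z - 30592 = -335 - 30592 = -30927$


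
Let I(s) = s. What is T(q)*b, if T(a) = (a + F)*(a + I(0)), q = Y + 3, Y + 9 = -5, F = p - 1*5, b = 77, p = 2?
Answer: 11858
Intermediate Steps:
F = -3 (F = 2 - 1*5 = 2 - 5 = -3)
Y = -14 (Y = -9 - 5 = -14)
q = -11 (q = -14 + 3 = -11)
T(a) = a*(-3 + a) (T(a) = (a - 3)*(a + 0) = (-3 + a)*a = a*(-3 + a))
T(q)*b = -11*(-3 - 11)*77 = -11*(-14)*77 = 154*77 = 11858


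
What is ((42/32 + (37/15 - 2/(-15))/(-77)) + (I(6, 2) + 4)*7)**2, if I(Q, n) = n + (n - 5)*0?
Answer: 71073960409/37945600 ≈ 1873.0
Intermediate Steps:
I(Q, n) = n (I(Q, n) = n + (-5 + n)*0 = n + 0 = n)
((42/32 + (37/15 - 2/(-15))/(-77)) + (I(6, 2) + 4)*7)**2 = ((42/32 + (37/15 - 2/(-15))/(-77)) + (2 + 4)*7)**2 = ((42*(1/32) + (37*(1/15) - 2*(-1/15))*(-1/77)) + 6*7)**2 = ((21/16 + (37/15 + 2/15)*(-1/77)) + 42)**2 = ((21/16 + (13/5)*(-1/77)) + 42)**2 = ((21/16 - 13/385) + 42)**2 = (7877/6160 + 42)**2 = (266597/6160)**2 = 71073960409/37945600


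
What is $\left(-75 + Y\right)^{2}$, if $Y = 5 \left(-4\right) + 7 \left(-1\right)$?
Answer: $10404$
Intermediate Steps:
$Y = -27$ ($Y = -20 - 7 = -27$)
$\left(-75 + Y\right)^{2} = \left(-75 - 27\right)^{2} = \left(-102\right)^{2} = 10404$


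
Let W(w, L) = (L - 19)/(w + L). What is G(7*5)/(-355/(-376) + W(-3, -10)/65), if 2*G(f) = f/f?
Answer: 158860/310879 ≈ 0.51100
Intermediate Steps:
W(w, L) = (-19 + L)/(L + w)
G(f) = 1/2 (G(f) = (f/f)/2 = (1/2)*1 = 1/2)
G(7*5)/(-355/(-376) + W(-3, -10)/65) = 1/(2*(-355/(-376) + ((-19 - 10)/(-10 - 3))/65)) = 1/(2*(-355*(-1/376) + (-29/(-13))*(1/65))) = 1/(2*(355/376 - 1/13*(-29)*(1/65))) = 1/(2*(355/376 + (29/13)*(1/65))) = 1/(2*(355/376 + 29/845)) = 1/(2*(310879/317720)) = (1/2)*(317720/310879) = 158860/310879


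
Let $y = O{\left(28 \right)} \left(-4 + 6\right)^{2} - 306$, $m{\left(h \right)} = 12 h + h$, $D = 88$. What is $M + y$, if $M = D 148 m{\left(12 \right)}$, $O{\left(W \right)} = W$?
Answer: $2031550$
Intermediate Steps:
$m{\left(h \right)} = 13 h$
$y = -194$ ($y = 28 \left(-4 + 6\right)^{2} - 306 = 28 \cdot 2^{2} - 306 = 28 \cdot 4 - 306 = 112 - 306 = -194$)
$M = 2031744$ ($M = 88 \cdot 148 \cdot 13 \cdot 12 = 13024 \cdot 156 = 2031744$)
$M + y = 2031744 - 194 = 2031550$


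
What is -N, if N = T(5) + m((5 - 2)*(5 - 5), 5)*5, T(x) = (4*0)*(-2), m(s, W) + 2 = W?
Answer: -15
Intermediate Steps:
m(s, W) = -2 + W
T(x) = 0 (T(x) = 0*(-2) = 0)
N = 15 (N = 0 + (-2 + 5)*5 = 0 + 3*5 = 0 + 15 = 15)
-N = -1*15 = -15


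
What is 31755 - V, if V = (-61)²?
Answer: 28034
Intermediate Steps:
V = 3721
31755 - V = 31755 - 1*3721 = 31755 - 3721 = 28034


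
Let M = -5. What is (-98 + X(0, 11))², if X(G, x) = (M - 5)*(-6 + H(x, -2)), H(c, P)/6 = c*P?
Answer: 1643524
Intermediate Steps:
H(c, P) = 6*P*c (H(c, P) = 6*(c*P) = 6*(P*c) = 6*P*c)
X(G, x) = 60 + 120*x (X(G, x) = (-5 - 5)*(-6 + 6*(-2)*x) = -10*(-6 - 12*x) = 60 + 120*x)
(-98 + X(0, 11))² = (-98 + (60 + 120*11))² = (-98 + (60 + 1320))² = (-98 + 1380)² = 1282² = 1643524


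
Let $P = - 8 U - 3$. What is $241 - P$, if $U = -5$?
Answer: $204$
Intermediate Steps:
$P = 37$ ($P = \left(-8\right) \left(-5\right) - 3 = 40 - 3 = 37$)
$241 - P = 241 - 37 = 204$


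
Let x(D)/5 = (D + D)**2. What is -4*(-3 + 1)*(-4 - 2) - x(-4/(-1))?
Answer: -368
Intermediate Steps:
x(D) = 20*D**2 (x(D) = 5*(D + D)**2 = 5*(2*D)**2 = 5*(4*D**2) = 20*D**2)
-4*(-3 + 1)*(-4 - 2) - x(-4/(-1)) = -4*(-3 + 1)*(-4 - 2) - 20*(-4/(-1))**2 = -(-8)*(-6) - 20*(-4*(-1))**2 = -4*12 - 20*4**2 = -48 - 20*16 = -48 - 1*320 = -48 - 320 = -368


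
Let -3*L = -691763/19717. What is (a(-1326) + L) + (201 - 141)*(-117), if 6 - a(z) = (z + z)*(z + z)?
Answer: -416429328055/59151 ≈ -7.0401e+6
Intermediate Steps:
L = 691763/59151 (L = -(-691763)/(3*19717) = -⅓*(-691763/19717) = 691763/59151 ≈ 11.695)
a(z) = 6 - 4*z² (a(z) = 6 - (z + z)*(z + z) = 6 - 2*z*2*z = 6 - 4*z²)
(a(-1326) + L) + (201 - 141)*(-117) = ((6 - 4*(-1326)²) + 691763/59151) + (201 - 141)*(-117) = ((6 - 4*1758276) + 691763/59151) + 60*(-117) = ((6 - 7033104) + 691763/59151) - 7020 = (-7033098 + 691763/59151) - 7020 = -416014088035/59151 - 7020 = -416429328055/59151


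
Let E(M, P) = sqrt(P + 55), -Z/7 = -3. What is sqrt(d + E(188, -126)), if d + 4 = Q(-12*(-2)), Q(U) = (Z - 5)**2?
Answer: sqrt(252 + I*sqrt(71)) ≈ 15.877 + 0.26536*I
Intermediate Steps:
Z = 21 (Z = -7*(-3) = 21)
E(M, P) = sqrt(55 + P)
Q(U) = 256 (Q(U) = (21 - 5)**2 = 16**2 = 256)
d = 252 (d = -4 + 256 = 252)
sqrt(d + E(188, -126)) = sqrt(252 + sqrt(55 - 126)) = sqrt(252 + sqrt(-71)) = sqrt(252 + I*sqrt(71))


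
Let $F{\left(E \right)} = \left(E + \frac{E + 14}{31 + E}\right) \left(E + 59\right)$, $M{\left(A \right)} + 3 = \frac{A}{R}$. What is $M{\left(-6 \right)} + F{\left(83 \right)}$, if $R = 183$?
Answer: $\frac{41389484}{3477} \approx 11904.0$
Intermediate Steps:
$M{\left(A \right)} = -3 + \frac{A}{183}$
$F{\left(E \right)} = \left(59 + E\right) \left(E + \frac{14 + E}{31 + E}\right)$ ($F{\left(E \right)} = \left(E + \frac{14 + E}{31 + E}\right) \left(59 + E\right) = \left(59 + E\right) \left(E + \frac{14 + E}{31 + E}\right)$)
$M{\left(-6 \right)} + F{\left(83 \right)} = \left(-3 + \frac{1}{183} \left(-6\right)\right) + \frac{826 + 83^{3} + 91 \cdot 83^{2} + 1902 \cdot 83}{31 + 83} = \left(-3 - \frac{2}{61}\right) + \frac{826 + 571787 + 91 \cdot 6889 + 157866}{114} = - \frac{185}{61} + \frac{826 + 571787 + 626899 + 157866}{114} = - \frac{185}{61} + \frac{1}{114} \cdot 1357378 = - \frac{185}{61} + \frac{678689}{57} = \frac{41389484}{3477}$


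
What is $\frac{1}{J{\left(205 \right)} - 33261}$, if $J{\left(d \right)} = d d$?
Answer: $\frac{1}{8764} \approx 0.0001141$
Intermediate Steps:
$J{\left(d \right)} = d^{2}$
$\frac{1}{J{\left(205 \right)} - 33261} = \frac{1}{205^{2} - 33261} = \frac{1}{42025 - 33261} = \frac{1}{8764}$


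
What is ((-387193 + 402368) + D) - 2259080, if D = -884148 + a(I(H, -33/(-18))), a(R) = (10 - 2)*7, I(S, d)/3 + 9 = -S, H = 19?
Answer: -3127997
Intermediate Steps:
I(S, d) = -27 - 3*S (I(S, d) = -27 + 3*(-S) = -27 - 3*S)
a(R) = 56 (a(R) = 8*7 = 56)
D = -884092 (D = -884148 + 56 = -884092)
((-387193 + 402368) + D) - 2259080 = ((-387193 + 402368) - 884092) - 2259080 = (15175 - 884092) - 2259080 = -868917 - 2259080 = -3127997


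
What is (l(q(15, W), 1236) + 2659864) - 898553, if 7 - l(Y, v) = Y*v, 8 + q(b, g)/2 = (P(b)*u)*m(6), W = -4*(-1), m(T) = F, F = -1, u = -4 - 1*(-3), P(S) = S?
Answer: 1744014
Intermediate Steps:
u = -1 (u = -4 + 3 = -1)
m(T) = -1
W = 4
q(b, g) = -16 + 2*b (q(b, g) = -16 + 2*((b*(-1))*(-1)) = -16 + 2*(-b*(-1)) = -16 + 2*b)
l(Y, v) = 7 - Y*v
(l(q(15, W), 1236) + 2659864) - 898553 = ((7 - 1*(-16 + 2*15)*1236) + 2659864) - 898553 = ((7 - 1*(-16 + 30)*1236) + 2659864) - 898553 = ((7 - 1*14*1236) + 2659864) - 898553 = ((7 - 17304) + 2659864) - 898553 = (-17297 + 2659864) - 898553 = 2642567 - 898553 = 1744014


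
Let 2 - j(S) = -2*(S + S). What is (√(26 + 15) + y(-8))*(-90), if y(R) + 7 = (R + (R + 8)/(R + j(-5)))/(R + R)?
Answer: 585 - 90*√41 ≈ 8.7188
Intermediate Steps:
j(S) = 2 + 4*S (j(S) = 2 - (-2)*(S + S) = 2 - (-2)*2*S = 2 - (-4)*S = 2 + 4*S)
y(R) = -7 + (R + (8 + R)/(-18 + R))/(2*R) (y(R) = -7 + (R + (R + 8)/(R + (2 + 4*(-5))))/(R + R) = -7 + (R + (8 + R)/(R + (2 - 20)))/((2*R)) = -7 + (R + (8 + R)/(R - 18))*(1/(2*R)) = -7 + (R + (8 + R)/(-18 + R))*(1/(2*R)) = -7 + (R + (8 + R)/(-18 + R))/(2*R))
(√(26 + 15) + y(-8))*(-90) = (√(26 + 15) + (½)*(8 - 13*(-8)² + 235*(-8))/(-8*(-18 - 8)))*(-90) = (√41 + (½)*(-⅛)*(8 - 13*64 - 1880)/(-26))*(-90) = (√41 + (½)*(-⅛)*(-1/26)*(8 - 832 - 1880))*(-90) = (√41 + (½)*(-⅛)*(-1/26)*(-2704))*(-90) = (√41 - 13/2)*(-90) = (-13/2 + √41)*(-90) = 585 - 90*√41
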